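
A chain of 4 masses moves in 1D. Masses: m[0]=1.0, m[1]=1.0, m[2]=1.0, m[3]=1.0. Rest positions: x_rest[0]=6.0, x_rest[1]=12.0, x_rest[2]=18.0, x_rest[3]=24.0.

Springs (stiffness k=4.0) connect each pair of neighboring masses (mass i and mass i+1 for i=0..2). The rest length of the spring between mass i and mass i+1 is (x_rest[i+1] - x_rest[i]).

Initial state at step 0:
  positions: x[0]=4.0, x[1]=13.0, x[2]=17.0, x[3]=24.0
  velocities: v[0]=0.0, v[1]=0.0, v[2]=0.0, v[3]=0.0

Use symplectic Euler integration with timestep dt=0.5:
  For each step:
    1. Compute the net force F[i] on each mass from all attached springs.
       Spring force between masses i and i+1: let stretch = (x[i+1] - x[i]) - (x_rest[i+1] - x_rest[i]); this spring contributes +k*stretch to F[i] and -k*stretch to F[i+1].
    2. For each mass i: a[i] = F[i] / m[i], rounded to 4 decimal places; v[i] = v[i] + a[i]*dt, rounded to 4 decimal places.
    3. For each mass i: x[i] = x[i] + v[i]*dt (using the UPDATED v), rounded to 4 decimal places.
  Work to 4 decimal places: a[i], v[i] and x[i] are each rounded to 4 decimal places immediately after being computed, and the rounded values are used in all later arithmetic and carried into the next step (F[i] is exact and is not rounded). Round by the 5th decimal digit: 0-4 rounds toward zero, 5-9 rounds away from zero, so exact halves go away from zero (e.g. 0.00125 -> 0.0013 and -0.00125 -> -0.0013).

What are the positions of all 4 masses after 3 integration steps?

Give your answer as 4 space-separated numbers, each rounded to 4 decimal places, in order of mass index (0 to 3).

Answer: 6.0000 11.0000 19.0000 22.0000

Derivation:
Step 0: x=[4.0000 13.0000 17.0000 24.0000] v=[0.0000 0.0000 0.0000 0.0000]
Step 1: x=[7.0000 8.0000 20.0000 23.0000] v=[6.0000 -10.0000 6.0000 -2.0000]
Step 2: x=[5.0000 14.0000 14.0000 25.0000] v=[-4.0000 12.0000 -12.0000 4.0000]
Step 3: x=[6.0000 11.0000 19.0000 22.0000] v=[2.0000 -6.0000 10.0000 -6.0000]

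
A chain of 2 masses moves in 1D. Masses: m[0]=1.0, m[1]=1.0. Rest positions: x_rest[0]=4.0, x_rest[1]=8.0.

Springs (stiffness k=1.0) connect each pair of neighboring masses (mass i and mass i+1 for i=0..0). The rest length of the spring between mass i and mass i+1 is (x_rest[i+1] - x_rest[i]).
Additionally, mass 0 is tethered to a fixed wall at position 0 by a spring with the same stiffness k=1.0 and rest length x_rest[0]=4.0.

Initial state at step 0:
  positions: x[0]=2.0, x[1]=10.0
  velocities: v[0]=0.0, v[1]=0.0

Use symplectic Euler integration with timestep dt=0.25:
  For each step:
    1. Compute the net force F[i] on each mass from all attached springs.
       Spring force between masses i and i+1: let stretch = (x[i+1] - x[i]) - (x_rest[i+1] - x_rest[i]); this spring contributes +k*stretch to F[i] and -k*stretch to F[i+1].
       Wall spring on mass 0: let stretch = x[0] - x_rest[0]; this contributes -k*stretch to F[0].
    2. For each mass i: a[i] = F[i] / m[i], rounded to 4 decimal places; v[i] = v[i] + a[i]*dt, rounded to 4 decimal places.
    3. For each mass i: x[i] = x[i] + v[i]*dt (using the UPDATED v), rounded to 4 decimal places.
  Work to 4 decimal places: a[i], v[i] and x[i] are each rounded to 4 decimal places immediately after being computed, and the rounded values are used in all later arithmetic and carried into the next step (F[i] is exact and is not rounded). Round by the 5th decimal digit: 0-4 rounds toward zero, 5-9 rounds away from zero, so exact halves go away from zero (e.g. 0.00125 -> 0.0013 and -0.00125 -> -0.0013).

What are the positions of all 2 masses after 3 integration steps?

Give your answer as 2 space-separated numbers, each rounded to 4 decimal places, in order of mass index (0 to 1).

Step 0: x=[2.0000 10.0000] v=[0.0000 0.0000]
Step 1: x=[2.3750 9.7500] v=[1.5000 -1.0000]
Step 2: x=[3.0625 9.2891] v=[2.7500 -1.8438]
Step 3: x=[3.9478 8.6890] v=[3.5410 -2.4005]

Answer: 3.9478 8.6890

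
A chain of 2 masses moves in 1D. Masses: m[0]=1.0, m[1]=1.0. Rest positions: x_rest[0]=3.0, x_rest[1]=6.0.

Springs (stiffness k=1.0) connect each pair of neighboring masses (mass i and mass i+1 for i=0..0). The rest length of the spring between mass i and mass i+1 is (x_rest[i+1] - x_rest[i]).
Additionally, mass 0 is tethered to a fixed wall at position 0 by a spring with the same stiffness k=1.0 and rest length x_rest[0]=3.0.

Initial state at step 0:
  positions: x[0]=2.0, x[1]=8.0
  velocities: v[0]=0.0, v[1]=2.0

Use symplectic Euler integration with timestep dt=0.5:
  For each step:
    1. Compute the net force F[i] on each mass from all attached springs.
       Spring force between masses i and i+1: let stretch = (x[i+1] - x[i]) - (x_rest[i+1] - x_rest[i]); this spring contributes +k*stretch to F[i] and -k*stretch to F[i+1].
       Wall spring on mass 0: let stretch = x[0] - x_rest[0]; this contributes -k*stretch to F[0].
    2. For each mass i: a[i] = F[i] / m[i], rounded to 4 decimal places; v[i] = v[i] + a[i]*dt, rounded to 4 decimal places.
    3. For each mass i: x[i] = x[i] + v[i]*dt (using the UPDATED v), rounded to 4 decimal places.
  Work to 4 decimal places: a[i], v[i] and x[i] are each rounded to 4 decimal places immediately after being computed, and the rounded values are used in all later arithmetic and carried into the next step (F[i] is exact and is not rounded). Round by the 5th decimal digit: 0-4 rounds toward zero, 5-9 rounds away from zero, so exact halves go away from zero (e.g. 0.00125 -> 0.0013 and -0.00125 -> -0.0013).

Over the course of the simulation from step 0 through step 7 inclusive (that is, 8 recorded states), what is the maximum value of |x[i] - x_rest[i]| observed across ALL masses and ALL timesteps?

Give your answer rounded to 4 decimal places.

Answer: 3.0626

Derivation:
Step 0: x=[2.0000 8.0000] v=[0.0000 2.0000]
Step 1: x=[3.0000 8.2500] v=[2.0000 0.5000]
Step 2: x=[4.5625 7.9375] v=[3.1250 -0.6250]
Step 3: x=[5.8282 7.5313] v=[2.5313 -0.8125]
Step 4: x=[6.0626 7.4493] v=[0.4688 -0.1641]
Step 5: x=[5.1280 7.7706] v=[-1.8692 0.6426]
Step 6: x=[3.5721 8.1813] v=[-3.1119 0.8213]
Step 7: x=[2.2754 8.1897] v=[-2.5934 0.0167]
Max displacement = 3.0626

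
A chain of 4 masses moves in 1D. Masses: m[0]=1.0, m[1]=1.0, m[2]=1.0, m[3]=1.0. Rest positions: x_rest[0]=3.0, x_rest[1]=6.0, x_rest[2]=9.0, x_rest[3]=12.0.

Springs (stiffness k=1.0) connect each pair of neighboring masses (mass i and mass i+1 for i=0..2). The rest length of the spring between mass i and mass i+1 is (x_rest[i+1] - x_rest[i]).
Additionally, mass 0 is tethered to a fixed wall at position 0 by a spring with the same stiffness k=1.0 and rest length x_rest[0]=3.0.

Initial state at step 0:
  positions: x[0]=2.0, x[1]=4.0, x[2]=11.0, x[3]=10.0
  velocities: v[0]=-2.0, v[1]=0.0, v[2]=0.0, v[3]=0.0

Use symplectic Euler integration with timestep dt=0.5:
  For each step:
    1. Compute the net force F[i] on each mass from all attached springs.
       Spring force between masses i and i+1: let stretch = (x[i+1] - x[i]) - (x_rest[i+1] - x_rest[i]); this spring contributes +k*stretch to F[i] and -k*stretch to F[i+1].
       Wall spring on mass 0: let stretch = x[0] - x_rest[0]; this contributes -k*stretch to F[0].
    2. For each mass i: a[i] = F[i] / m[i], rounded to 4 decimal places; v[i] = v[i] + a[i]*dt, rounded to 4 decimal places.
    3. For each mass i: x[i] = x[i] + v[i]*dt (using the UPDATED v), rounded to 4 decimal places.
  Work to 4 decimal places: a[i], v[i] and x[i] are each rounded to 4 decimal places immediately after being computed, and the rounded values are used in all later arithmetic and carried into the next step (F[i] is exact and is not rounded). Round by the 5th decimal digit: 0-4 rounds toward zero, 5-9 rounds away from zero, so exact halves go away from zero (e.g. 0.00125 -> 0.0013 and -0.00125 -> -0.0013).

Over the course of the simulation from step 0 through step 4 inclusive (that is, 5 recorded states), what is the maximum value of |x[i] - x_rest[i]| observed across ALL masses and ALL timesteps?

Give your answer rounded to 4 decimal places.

Answer: 3.5000

Derivation:
Step 0: x=[2.0000 4.0000 11.0000 10.0000] v=[-2.0000 0.0000 0.0000 0.0000]
Step 1: x=[1.0000 5.2500 9.0000 11.0000] v=[-2.0000 2.5000 -4.0000 2.0000]
Step 2: x=[0.8125 6.3750 6.5625 12.2500] v=[-0.3750 2.2500 -4.8750 2.5000]
Step 3: x=[1.8125 6.1563 5.5000 12.8282] v=[2.0000 -0.4375 -2.1250 1.1563]
Step 4: x=[3.4454 4.6875 6.4337 12.3243] v=[3.2657 -2.9376 1.8673 -1.0078]
Max displacement = 3.5000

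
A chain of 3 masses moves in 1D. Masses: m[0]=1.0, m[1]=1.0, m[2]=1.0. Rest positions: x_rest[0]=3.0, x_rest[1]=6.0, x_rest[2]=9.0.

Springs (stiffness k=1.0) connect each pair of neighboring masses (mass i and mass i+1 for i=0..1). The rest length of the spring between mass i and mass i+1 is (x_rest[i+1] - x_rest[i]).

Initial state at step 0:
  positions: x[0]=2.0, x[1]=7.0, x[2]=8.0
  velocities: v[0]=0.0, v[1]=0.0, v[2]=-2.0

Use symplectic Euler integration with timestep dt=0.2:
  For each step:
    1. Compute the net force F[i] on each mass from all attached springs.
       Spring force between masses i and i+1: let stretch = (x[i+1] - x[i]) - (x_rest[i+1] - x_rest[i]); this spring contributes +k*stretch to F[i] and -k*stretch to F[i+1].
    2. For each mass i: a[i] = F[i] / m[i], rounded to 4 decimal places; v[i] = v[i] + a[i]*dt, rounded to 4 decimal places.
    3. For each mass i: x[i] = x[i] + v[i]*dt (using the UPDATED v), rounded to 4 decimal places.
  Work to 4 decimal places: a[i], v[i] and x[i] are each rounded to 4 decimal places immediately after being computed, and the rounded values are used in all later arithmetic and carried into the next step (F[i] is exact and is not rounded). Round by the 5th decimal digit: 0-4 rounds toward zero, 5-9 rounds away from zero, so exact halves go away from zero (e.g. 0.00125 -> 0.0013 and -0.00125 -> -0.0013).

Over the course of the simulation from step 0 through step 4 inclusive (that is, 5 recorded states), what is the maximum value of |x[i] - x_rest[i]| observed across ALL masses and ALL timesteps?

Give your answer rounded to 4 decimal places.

Answer: 1.7836

Derivation:
Step 0: x=[2.0000 7.0000 8.0000] v=[0.0000 0.0000 -2.0000]
Step 1: x=[2.0800 6.8400 7.6800] v=[0.4000 -0.8000 -1.6000]
Step 2: x=[2.2304 6.5232 7.4464] v=[0.7520 -1.5840 -1.1680]
Step 3: x=[2.4325 6.0716 7.2959] v=[1.0106 -2.2579 -0.7526]
Step 4: x=[2.6602 5.5234 7.2164] v=[1.1384 -2.7409 -0.3975]
Max displacement = 1.7836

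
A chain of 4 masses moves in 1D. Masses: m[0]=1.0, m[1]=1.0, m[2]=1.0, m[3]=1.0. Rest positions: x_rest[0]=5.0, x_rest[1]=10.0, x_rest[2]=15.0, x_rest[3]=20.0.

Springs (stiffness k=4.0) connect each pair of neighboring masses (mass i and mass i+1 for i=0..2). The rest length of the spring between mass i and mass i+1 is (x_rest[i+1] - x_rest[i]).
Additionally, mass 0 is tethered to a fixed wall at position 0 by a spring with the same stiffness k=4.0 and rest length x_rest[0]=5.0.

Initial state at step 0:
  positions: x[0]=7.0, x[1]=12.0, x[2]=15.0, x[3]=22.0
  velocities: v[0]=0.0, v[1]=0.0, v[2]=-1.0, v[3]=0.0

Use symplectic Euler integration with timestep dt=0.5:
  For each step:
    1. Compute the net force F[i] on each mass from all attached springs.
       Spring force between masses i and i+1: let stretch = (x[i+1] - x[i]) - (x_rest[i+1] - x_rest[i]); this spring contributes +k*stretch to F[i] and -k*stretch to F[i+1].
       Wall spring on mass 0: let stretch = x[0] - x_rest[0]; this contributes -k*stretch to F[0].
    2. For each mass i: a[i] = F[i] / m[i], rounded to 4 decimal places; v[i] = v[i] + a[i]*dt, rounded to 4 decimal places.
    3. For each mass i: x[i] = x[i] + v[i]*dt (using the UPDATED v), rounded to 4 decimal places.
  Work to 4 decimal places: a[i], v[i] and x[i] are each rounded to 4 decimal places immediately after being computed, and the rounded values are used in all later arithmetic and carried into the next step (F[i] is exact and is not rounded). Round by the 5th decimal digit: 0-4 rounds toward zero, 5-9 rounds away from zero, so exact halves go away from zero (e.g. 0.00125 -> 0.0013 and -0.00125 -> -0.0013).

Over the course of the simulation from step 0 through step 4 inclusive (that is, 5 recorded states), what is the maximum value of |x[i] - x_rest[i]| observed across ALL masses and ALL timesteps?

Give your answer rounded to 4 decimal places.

Step 0: x=[7.0000 12.0000 15.0000 22.0000] v=[0.0000 0.0000 -1.0000 0.0000]
Step 1: x=[5.0000 10.0000 18.5000 20.0000] v=[-4.0000 -4.0000 7.0000 -4.0000]
Step 2: x=[3.0000 11.5000 15.0000 21.5000] v=[-4.0000 3.0000 -7.0000 3.0000]
Step 3: x=[6.5000 8.0000 14.5000 21.5000] v=[7.0000 -7.0000 -1.0000 0.0000]
Step 4: x=[5.0000 9.5000 14.5000 19.5000] v=[-3.0000 3.0000 0.0000 -4.0000]
Max displacement = 3.5000

Answer: 3.5000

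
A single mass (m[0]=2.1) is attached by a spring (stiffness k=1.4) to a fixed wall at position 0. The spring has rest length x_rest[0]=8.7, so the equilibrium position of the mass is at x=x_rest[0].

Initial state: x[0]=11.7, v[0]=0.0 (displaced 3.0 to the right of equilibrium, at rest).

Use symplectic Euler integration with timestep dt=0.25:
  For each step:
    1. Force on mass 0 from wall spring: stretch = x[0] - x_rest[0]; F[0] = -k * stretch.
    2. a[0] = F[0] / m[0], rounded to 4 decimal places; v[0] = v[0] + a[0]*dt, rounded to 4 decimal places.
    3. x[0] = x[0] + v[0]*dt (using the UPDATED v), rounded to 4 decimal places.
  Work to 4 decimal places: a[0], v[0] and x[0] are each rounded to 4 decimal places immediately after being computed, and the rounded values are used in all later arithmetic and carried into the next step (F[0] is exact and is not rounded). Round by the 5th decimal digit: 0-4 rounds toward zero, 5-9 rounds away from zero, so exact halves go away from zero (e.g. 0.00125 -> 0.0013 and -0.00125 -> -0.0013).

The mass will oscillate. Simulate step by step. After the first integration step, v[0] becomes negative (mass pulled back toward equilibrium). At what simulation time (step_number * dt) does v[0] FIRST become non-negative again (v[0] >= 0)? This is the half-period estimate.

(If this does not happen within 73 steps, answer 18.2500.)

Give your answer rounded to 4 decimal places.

Answer: 4.0000

Derivation:
Step 0: x=[11.7000] v=[0.0000]
Step 1: x=[11.5750] v=[-0.5000]
Step 2: x=[11.3302] v=[-0.9792]
Step 3: x=[10.9758] v=[-1.4176]
Step 4: x=[10.5266] v=[-1.7969]
Step 5: x=[10.0013] v=[-2.1013]
Step 6: x=[9.4218] v=[-2.3182]
Step 7: x=[8.8122] v=[-2.4385]
Step 8: x=[8.1979] v=[-2.4572]
Step 9: x=[7.6045] v=[-2.3735]
Step 10: x=[7.0568] v=[-2.1909]
Step 11: x=[6.5776] v=[-1.9170]
Step 12: x=[6.1868] v=[-1.5633]
Step 13: x=[5.9007] v=[-1.1444]
Step 14: x=[5.7312] v=[-0.6779]
Step 15: x=[5.6854] v=[-0.1831]
Step 16: x=[5.7652] v=[0.3193]
First v>=0 after going negative at step 16, time=4.0000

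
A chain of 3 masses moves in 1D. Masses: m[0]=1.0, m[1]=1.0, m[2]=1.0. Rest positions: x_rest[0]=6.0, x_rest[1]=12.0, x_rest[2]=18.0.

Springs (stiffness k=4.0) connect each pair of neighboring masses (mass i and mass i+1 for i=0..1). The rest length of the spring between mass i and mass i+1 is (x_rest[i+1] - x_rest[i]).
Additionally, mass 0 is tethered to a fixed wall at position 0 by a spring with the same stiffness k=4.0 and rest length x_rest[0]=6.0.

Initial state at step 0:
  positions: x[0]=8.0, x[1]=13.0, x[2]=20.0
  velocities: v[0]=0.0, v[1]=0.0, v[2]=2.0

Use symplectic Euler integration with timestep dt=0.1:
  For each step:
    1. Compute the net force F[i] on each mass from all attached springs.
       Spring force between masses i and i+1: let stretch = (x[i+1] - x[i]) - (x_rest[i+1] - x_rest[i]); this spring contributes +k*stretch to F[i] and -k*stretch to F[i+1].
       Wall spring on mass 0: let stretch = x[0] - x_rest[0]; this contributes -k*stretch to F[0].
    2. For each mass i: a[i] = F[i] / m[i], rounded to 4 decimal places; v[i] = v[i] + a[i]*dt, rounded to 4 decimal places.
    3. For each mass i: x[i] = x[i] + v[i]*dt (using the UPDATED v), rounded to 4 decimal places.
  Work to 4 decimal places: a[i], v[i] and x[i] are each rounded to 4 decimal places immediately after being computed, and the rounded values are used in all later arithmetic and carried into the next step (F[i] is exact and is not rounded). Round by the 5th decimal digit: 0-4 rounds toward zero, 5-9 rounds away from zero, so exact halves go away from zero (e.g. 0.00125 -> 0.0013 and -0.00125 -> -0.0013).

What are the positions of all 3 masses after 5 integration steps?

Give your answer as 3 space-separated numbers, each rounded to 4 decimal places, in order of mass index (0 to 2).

Answer: 6.6129 13.9392 20.4021

Derivation:
Step 0: x=[8.0000 13.0000 20.0000] v=[0.0000 0.0000 2.0000]
Step 1: x=[7.8800 13.0800 20.1600] v=[-1.2000 0.8000 1.6000]
Step 2: x=[7.6528 13.2352 20.2768] v=[-2.2720 1.5520 1.1680]
Step 3: x=[7.3428 13.4488 20.3519] v=[-3.1002 2.1357 0.7514]
Step 4: x=[6.9833 13.6943 20.3909] v=[-3.5949 2.4545 0.3902]
Step 5: x=[6.6129 13.9392 20.4021] v=[-3.7038 2.4487 0.1116]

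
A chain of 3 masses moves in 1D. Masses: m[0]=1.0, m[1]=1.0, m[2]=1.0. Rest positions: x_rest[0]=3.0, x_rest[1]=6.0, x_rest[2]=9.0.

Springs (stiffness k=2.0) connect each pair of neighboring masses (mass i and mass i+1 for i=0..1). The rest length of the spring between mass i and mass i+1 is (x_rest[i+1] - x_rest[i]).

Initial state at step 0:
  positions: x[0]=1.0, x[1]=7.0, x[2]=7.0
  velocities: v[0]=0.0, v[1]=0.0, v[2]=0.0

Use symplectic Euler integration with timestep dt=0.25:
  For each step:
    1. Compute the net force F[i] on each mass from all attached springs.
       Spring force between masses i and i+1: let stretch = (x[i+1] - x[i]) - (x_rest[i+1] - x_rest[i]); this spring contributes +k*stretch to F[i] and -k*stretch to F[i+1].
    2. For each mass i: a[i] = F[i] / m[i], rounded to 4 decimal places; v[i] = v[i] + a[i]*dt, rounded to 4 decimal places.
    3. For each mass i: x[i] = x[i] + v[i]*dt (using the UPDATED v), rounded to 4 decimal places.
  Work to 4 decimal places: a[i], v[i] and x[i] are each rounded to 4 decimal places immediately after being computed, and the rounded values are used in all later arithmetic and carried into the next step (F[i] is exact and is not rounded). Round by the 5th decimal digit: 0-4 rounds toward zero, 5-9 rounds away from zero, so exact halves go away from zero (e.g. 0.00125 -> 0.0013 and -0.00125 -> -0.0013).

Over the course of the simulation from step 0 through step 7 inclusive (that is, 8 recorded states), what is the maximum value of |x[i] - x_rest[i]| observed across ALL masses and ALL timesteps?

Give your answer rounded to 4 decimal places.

Step 0: x=[1.0000 7.0000 7.0000] v=[0.0000 0.0000 0.0000]
Step 1: x=[1.3750 6.2500 7.3750] v=[1.5000 -3.0000 1.5000]
Step 2: x=[1.9844 5.0313 7.9844] v=[2.4375 -4.8750 2.4375]
Step 3: x=[2.5997 3.8008 8.5997] v=[2.4610 -4.9219 2.4610]
Step 4: x=[2.9901 3.0201 8.9901] v=[1.5616 -3.1230 1.5616]
Step 5: x=[3.0093 2.9819 9.0093] v=[0.0766 -0.1530 0.0766]
Step 6: x=[2.6500 3.7005 8.6500] v=[-1.4371 2.8744 -1.4371]
Step 7: x=[2.0470 4.9065 8.0470] v=[-2.4119 4.8239 -2.4119]
Max displacement = 3.0181

Answer: 3.0181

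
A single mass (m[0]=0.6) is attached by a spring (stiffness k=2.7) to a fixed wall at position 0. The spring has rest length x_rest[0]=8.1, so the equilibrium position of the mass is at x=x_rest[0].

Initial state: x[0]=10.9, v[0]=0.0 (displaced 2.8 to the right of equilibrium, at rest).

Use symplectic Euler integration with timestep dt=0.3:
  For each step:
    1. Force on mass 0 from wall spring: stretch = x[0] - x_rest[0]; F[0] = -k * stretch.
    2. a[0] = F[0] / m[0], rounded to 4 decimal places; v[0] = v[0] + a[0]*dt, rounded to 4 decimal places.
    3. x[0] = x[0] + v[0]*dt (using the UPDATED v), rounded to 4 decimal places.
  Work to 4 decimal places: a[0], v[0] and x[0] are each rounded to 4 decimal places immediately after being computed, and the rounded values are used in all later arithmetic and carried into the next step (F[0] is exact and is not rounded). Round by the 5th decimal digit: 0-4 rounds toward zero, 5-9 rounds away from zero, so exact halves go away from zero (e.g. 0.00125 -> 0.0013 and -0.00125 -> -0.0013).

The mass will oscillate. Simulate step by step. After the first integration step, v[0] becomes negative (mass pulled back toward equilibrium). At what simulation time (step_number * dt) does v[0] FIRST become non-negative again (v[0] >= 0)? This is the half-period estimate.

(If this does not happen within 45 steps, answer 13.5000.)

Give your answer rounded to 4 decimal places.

Answer: 1.5000

Derivation:
Step 0: x=[10.9000] v=[0.0000]
Step 1: x=[9.7660] v=[-3.7800]
Step 2: x=[7.9573] v=[-6.0291]
Step 3: x=[6.2064] v=[-5.8364]
Step 4: x=[5.2224] v=[-3.2800]
Step 5: x=[5.4038] v=[0.6048]
First v>=0 after going negative at step 5, time=1.5000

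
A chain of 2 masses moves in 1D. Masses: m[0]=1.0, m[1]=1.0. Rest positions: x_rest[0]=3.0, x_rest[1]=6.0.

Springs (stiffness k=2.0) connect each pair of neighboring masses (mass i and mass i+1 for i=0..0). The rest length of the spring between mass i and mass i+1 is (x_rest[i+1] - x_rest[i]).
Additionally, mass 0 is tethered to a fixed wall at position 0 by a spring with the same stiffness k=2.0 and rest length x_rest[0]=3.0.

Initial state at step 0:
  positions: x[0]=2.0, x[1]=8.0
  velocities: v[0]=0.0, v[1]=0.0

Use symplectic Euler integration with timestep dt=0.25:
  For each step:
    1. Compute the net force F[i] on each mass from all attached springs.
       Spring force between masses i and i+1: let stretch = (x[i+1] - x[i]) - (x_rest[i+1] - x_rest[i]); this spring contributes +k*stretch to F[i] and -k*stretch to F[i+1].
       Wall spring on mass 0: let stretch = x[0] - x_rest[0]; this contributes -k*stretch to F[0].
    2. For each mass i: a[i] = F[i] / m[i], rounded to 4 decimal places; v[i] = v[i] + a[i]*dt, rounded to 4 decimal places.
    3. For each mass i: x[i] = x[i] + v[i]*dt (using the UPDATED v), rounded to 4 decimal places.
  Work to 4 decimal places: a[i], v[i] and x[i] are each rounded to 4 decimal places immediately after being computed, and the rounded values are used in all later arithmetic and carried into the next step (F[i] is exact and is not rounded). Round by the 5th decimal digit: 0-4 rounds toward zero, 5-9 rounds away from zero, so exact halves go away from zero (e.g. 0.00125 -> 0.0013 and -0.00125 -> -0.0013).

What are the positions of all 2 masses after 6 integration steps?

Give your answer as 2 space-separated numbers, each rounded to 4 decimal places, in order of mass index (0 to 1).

Answer: 4.4565 5.3045

Derivation:
Step 0: x=[2.0000 8.0000] v=[0.0000 0.0000]
Step 1: x=[2.5000 7.6250] v=[2.0000 -1.5000]
Step 2: x=[3.3281 6.9844] v=[3.3125 -2.5625]
Step 3: x=[4.1973 6.2617] v=[3.4766 -2.8907]
Step 4: x=[4.7999 5.6560] v=[2.4102 -2.4229]
Step 5: x=[4.9095 5.3183] v=[0.4383 -1.3510]
Step 6: x=[4.4565 5.3045] v=[-1.8121 -0.0554]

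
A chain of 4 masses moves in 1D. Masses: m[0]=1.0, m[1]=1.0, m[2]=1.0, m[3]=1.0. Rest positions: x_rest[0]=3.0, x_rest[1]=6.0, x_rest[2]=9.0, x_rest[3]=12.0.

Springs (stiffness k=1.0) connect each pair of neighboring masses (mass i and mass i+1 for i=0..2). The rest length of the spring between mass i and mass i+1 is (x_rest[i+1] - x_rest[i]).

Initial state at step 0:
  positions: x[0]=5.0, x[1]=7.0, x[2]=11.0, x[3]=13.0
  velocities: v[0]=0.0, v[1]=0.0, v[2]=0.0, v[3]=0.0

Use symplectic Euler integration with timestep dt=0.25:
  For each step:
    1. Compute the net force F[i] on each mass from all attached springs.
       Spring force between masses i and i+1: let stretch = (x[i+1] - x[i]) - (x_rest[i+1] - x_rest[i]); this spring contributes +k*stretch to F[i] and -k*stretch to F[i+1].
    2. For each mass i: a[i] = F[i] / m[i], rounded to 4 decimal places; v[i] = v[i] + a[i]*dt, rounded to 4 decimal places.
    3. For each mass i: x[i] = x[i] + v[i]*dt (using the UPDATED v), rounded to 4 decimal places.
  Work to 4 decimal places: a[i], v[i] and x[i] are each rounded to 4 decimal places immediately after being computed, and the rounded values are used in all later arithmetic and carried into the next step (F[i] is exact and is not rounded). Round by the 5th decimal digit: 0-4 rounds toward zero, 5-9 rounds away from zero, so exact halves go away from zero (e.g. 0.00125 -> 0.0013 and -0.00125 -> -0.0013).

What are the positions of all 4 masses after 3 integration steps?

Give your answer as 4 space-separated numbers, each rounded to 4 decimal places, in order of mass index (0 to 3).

Step 0: x=[5.0000 7.0000 11.0000 13.0000] v=[0.0000 0.0000 0.0000 0.0000]
Step 1: x=[4.9375 7.1250 10.8750 13.0625] v=[-0.2500 0.5000 -0.5000 0.2500]
Step 2: x=[4.8242 7.3477 10.6524 13.1758] v=[-0.4531 0.8906 -0.8906 0.4531]
Step 3: x=[4.6812 7.6192 10.3809 13.3189] v=[-0.5722 1.0859 -1.0859 0.5723]

Answer: 4.6812 7.6192 10.3809 13.3189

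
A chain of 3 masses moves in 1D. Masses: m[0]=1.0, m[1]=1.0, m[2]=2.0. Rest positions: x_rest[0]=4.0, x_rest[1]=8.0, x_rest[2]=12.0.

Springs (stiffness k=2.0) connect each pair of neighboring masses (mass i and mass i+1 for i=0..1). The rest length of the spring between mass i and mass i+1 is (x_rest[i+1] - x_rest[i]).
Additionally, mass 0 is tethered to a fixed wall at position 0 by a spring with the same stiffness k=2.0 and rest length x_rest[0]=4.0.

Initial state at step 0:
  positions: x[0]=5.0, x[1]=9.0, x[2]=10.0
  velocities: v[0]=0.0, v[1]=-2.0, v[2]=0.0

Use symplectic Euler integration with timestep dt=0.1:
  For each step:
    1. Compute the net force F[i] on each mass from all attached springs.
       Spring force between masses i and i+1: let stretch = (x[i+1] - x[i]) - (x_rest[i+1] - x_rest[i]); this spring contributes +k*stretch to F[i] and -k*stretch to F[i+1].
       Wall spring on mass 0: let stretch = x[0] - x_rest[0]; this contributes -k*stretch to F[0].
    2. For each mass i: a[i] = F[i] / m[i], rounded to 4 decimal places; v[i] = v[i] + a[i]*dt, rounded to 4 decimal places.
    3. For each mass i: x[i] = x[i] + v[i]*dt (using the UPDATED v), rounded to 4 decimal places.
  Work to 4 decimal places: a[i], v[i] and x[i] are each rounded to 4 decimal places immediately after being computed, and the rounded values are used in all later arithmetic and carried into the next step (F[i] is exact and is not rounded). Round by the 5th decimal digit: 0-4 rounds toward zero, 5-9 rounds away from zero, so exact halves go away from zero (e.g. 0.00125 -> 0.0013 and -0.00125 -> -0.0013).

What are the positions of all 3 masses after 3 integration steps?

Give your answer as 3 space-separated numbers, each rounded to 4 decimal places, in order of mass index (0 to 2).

Step 0: x=[5.0000 9.0000 10.0000] v=[0.0000 -2.0000 0.0000]
Step 1: x=[4.9800 8.7400 10.0300] v=[-0.2000 -2.6000 0.3000]
Step 2: x=[4.9356 8.4306 10.0871] v=[-0.4440 -3.0940 0.5710]
Step 3: x=[4.8624 8.0844 10.1676] v=[-0.7321 -3.4617 0.8054]

Answer: 4.8624 8.0844 10.1676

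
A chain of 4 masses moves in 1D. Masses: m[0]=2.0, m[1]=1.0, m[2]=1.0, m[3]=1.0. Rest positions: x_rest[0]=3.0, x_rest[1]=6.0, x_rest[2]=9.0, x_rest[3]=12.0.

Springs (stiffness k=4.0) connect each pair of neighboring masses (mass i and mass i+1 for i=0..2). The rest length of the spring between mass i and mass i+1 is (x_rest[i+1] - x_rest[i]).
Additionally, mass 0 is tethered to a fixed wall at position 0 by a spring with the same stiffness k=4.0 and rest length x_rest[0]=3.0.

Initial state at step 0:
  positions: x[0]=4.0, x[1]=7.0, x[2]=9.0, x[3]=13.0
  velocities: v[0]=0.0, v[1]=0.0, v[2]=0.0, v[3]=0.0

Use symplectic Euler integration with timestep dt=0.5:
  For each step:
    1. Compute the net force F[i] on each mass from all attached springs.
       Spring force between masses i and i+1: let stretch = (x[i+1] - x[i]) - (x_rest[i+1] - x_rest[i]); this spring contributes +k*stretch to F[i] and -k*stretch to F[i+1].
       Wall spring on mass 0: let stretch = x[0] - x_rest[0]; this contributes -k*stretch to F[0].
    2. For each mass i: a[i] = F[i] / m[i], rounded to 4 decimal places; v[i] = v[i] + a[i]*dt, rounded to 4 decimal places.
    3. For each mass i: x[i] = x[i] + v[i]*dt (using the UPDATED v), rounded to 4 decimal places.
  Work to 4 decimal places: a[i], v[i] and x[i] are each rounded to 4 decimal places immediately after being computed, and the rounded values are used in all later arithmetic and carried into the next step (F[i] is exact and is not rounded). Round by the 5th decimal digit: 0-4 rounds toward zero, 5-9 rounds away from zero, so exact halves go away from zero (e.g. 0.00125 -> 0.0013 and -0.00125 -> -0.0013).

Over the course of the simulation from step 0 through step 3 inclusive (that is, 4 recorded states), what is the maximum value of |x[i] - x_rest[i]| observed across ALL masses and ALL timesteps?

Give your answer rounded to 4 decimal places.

Step 0: x=[4.0000 7.0000 9.0000 13.0000] v=[0.0000 0.0000 0.0000 0.0000]
Step 1: x=[3.5000 6.0000 11.0000 12.0000] v=[-1.0000 -2.0000 4.0000 -2.0000]
Step 2: x=[2.5000 7.5000 9.0000 13.0000] v=[-2.0000 3.0000 -4.0000 2.0000]
Step 3: x=[2.7500 5.5000 9.5000 13.0000] v=[0.5000 -4.0000 1.0000 0.0000]
Max displacement = 2.0000

Answer: 2.0000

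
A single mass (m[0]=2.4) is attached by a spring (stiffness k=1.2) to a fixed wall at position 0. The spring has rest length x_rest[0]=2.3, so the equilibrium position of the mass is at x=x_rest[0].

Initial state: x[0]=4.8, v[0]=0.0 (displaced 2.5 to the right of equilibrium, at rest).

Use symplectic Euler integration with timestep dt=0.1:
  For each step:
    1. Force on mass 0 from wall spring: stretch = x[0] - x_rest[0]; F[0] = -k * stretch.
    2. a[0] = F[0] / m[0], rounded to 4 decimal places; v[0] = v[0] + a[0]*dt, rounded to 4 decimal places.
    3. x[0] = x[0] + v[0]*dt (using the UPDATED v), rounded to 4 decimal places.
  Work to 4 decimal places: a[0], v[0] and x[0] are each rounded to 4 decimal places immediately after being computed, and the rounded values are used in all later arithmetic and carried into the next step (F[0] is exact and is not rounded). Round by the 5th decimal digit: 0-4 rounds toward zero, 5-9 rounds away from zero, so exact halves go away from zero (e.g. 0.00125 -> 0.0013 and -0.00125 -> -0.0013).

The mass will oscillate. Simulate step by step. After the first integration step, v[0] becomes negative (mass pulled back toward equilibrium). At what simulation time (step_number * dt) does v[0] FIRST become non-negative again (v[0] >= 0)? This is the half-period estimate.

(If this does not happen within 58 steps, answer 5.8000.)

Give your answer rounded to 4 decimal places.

Step 0: x=[4.8000] v=[0.0000]
Step 1: x=[4.7875] v=[-0.1250]
Step 2: x=[4.7626] v=[-0.2494]
Step 3: x=[4.7254] v=[-0.3725]
Step 4: x=[4.6760] v=[-0.4938]
Step 5: x=[4.6147] v=[-0.6126]
Step 6: x=[4.5419] v=[-0.7283]
Step 7: x=[4.4579] v=[-0.8404]
Step 8: x=[4.3631] v=[-0.9483]
Step 9: x=[4.2580] v=[-1.0515]
Step 10: x=[4.1431] v=[-1.1494]
Step 11: x=[4.0189] v=[-1.2416]
Step 12: x=[3.8861] v=[-1.3276]
Step 13: x=[3.7454] v=[-1.4069]
Step 14: x=[3.5975] v=[-1.4792]
Step 15: x=[3.4431] v=[-1.5441]
Step 16: x=[3.2830] v=[-1.6013]
Step 17: x=[3.1180] v=[-1.6505]
Step 18: x=[2.9489] v=[-1.6914]
Step 19: x=[2.7765] v=[-1.7239]
Step 20: x=[2.6017] v=[-1.7477]
Step 21: x=[2.4254] v=[-1.7628]
Step 22: x=[2.2485] v=[-1.7691]
Step 23: x=[2.0719] v=[-1.7665]
Step 24: x=[1.8964] v=[-1.7551]
Step 25: x=[1.7229] v=[-1.7349]
Step 26: x=[1.5523] v=[-1.7060]
Step 27: x=[1.3854] v=[-1.6686]
Step 28: x=[1.2231] v=[-1.6229]
Step 29: x=[1.0662] v=[-1.5691]
Step 30: x=[0.9155] v=[-1.5074]
Step 31: x=[0.7717] v=[-1.4382]
Step 32: x=[0.6355] v=[-1.3618]
Step 33: x=[0.5076] v=[-1.2786]
Step 34: x=[0.3887] v=[-1.1890]
Step 35: x=[0.2794] v=[-1.0934]
Step 36: x=[0.1802] v=[-0.9924]
Step 37: x=[0.0916] v=[-0.8864]
Step 38: x=[0.0140] v=[-0.7760]
Step 39: x=[-0.0522] v=[-0.6617]
Step 40: x=[-0.1066] v=[-0.5441]
Step 41: x=[-0.1490] v=[-0.4238]
Step 42: x=[-0.1791] v=[-0.3014]
Step 43: x=[-0.1968] v=[-0.1774]
Step 44: x=[-0.2021] v=[-0.0526]
Step 45: x=[-0.1949] v=[0.0725]
First v>=0 after going negative at step 45, time=4.5000

Answer: 4.5000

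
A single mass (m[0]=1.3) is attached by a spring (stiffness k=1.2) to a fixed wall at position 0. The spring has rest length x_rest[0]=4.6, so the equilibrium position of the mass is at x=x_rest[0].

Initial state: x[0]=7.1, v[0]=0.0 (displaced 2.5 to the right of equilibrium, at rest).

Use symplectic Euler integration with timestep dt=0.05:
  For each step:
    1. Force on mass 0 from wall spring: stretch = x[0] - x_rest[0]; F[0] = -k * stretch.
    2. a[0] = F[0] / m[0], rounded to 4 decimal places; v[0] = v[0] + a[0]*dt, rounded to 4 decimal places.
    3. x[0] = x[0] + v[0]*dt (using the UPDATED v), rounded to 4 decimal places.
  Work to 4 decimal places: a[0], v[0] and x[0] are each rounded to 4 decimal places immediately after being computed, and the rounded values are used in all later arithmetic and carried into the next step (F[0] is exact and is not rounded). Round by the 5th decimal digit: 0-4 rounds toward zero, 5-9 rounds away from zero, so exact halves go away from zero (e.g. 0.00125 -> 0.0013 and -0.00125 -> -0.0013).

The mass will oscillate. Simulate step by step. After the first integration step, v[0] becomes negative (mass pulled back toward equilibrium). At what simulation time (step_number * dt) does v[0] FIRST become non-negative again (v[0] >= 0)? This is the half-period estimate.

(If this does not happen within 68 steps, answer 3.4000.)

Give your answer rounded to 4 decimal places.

Answer: 3.3000

Derivation:
Step 0: x=[7.1000] v=[0.0000]
Step 1: x=[7.0942] v=[-0.1154]
Step 2: x=[7.0827] v=[-0.2305]
Step 3: x=[7.0654] v=[-0.3451]
Step 4: x=[7.0425] v=[-0.4589]
Step 5: x=[7.0139] v=[-0.5716]
Step 6: x=[6.9798] v=[-0.6830]
Step 7: x=[6.9402] v=[-0.7928]
Step 8: x=[6.8952] v=[-0.9008]
Step 9: x=[6.8449] v=[-1.0067]
Step 10: x=[6.7894] v=[-1.1103]
Step 11: x=[6.7288] v=[-1.2114]
Step 12: x=[6.6633] v=[-1.3097]
Step 13: x=[6.5931] v=[-1.4049]
Step 14: x=[6.5183] v=[-1.4969]
Step 15: x=[6.4390] v=[-1.5854]
Step 16: x=[6.3555] v=[-1.6703]
Step 17: x=[6.2679] v=[-1.7513]
Step 18: x=[6.1765] v=[-1.8283]
Step 19: x=[6.0814] v=[-1.9011]
Step 20: x=[5.9829] v=[-1.9695]
Step 21: x=[5.8812] v=[-2.0333]
Step 22: x=[5.7766] v=[-2.0924]
Step 23: x=[5.6693] v=[-2.1467]
Step 24: x=[5.5595] v=[-2.1961]
Step 25: x=[5.4475] v=[-2.2404]
Step 26: x=[5.3335] v=[-2.2795]
Step 27: x=[5.2178] v=[-2.3134]
Step 28: x=[5.1007] v=[-2.3419]
Step 29: x=[4.9825] v=[-2.3650]
Step 30: x=[4.8634] v=[-2.3827]
Step 31: x=[4.7437] v=[-2.3949]
Step 32: x=[4.6236] v=[-2.4015]
Step 33: x=[4.5035] v=[-2.4026]
Step 34: x=[4.3836] v=[-2.3981]
Step 35: x=[4.2642] v=[-2.3881]
Step 36: x=[4.1456] v=[-2.3726]
Step 37: x=[4.0280] v=[-2.3516]
Step 38: x=[3.9117] v=[-2.3252]
Step 39: x=[3.7970] v=[-2.2934]
Step 40: x=[3.6842] v=[-2.2563]
Step 41: x=[3.5735] v=[-2.2140]
Step 42: x=[3.4652] v=[-2.1666]
Step 43: x=[3.3595] v=[-2.1142]
Step 44: x=[3.2567] v=[-2.0569]
Step 45: x=[3.1570] v=[-1.9949]
Step 46: x=[3.0606] v=[-1.9283]
Step 47: x=[2.9677] v=[-1.8573]
Step 48: x=[2.8786] v=[-1.7820]
Step 49: x=[2.7935] v=[-1.7026]
Step 50: x=[2.7125] v=[-1.6192]
Step 51: x=[2.6359] v=[-1.5321]
Step 52: x=[2.5638] v=[-1.4415]
Step 53: x=[2.4964] v=[-1.3475]
Step 54: x=[2.4339] v=[-1.2504]
Step 55: x=[2.3764] v=[-1.1504]
Step 56: x=[2.3240] v=[-1.0478]
Step 57: x=[2.2769] v=[-0.9428]
Step 58: x=[2.2351] v=[-0.8356]
Step 59: x=[2.1988] v=[-0.7265]
Step 60: x=[2.1680] v=[-0.6157]
Step 61: x=[2.1428] v=[-0.5035]
Step 62: x=[2.1233] v=[-0.3901]
Step 63: x=[2.1095] v=[-0.2758]
Step 64: x=[2.1015] v=[-0.1609]
Step 65: x=[2.0992] v=[-0.0456]
Step 66: x=[2.1027] v=[0.0698]
First v>=0 after going negative at step 66, time=3.3000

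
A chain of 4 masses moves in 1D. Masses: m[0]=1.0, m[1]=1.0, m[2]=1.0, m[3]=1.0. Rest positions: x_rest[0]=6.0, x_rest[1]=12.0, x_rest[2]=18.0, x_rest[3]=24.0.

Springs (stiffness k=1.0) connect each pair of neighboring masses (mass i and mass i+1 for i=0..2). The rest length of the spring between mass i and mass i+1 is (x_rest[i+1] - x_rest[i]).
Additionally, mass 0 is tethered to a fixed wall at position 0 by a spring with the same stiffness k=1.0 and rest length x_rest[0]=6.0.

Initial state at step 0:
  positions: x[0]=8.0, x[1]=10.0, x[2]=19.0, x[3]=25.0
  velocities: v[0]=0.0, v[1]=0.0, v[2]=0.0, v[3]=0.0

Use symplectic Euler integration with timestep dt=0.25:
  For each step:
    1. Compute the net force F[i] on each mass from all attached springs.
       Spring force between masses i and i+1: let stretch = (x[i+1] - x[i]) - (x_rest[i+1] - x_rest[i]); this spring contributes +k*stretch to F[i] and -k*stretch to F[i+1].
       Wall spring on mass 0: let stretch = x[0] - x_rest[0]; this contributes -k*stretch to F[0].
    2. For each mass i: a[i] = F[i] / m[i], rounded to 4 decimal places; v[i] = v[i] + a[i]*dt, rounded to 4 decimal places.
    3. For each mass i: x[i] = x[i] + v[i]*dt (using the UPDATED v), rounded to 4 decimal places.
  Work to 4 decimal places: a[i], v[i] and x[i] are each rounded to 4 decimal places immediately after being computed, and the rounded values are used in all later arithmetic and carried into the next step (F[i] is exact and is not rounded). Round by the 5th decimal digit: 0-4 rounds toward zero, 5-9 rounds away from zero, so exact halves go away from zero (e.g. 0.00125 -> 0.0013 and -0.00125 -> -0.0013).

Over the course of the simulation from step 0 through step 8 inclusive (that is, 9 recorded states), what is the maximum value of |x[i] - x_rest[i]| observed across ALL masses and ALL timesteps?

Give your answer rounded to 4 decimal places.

Step 0: x=[8.0000 10.0000 19.0000 25.0000] v=[0.0000 0.0000 0.0000 0.0000]
Step 1: x=[7.6250 10.4375 18.8125 25.0000] v=[-1.5000 1.7500 -0.7500 0.0000]
Step 2: x=[6.9492 11.2227 18.4883 24.9883] v=[-2.7031 3.1406 -1.2969 -0.0469]
Step 3: x=[6.1062 12.1949 18.1162 24.9453] v=[-3.3720 3.8886 -1.4883 -0.1719]
Step 4: x=[5.2621 13.1566 17.8009 24.8505] v=[-3.3764 3.8468 -1.2614 -0.3792]
Step 5: x=[4.5825 13.9152 17.6359 24.6901] v=[-2.7183 3.0343 -0.6601 -0.6416]
Step 6: x=[4.1998 14.3230 17.6792 24.4638] v=[-1.5308 1.6313 0.1733 -0.9052]
Step 7: x=[4.1873 14.3079 17.9368 24.1885] v=[-0.0500 -0.0605 1.0304 -1.1014]
Step 8: x=[4.5456 13.8871 18.3583 23.8974] v=[1.4333 -1.6834 1.6861 -1.1643]
Max displacement = 2.3230

Answer: 2.3230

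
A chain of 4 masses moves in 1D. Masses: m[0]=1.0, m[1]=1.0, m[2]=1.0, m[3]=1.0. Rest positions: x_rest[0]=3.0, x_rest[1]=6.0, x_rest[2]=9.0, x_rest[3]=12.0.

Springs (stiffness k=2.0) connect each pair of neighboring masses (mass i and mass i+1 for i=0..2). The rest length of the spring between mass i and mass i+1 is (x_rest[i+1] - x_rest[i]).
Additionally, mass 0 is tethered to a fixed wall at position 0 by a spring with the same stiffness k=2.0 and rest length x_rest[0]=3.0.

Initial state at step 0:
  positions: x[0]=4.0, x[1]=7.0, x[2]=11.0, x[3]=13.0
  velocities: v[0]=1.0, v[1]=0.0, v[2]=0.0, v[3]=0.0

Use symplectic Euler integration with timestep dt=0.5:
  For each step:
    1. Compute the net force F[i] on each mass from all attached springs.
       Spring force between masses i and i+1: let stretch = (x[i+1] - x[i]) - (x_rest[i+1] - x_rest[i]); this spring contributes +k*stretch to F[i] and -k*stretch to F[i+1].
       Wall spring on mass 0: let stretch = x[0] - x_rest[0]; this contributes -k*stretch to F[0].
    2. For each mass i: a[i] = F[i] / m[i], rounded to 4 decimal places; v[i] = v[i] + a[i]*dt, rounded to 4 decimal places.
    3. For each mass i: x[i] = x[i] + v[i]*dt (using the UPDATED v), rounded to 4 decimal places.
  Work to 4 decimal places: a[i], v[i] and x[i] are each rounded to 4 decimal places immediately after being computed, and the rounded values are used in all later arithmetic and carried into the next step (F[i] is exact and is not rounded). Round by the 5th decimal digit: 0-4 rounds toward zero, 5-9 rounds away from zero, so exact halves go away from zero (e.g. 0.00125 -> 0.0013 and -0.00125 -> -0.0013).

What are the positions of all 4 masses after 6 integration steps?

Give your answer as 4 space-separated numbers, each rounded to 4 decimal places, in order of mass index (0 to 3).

Step 0: x=[4.0000 7.0000 11.0000 13.0000] v=[1.0000 0.0000 0.0000 0.0000]
Step 1: x=[4.0000 7.5000 10.0000 13.5000] v=[0.0000 1.0000 -2.0000 1.0000]
Step 2: x=[3.7500 7.5000 9.5000 13.7500] v=[-0.5000 0.0000 -1.0000 0.5000]
Step 3: x=[3.5000 6.6250 10.1250 13.3750] v=[-0.5000 -1.7500 1.2500 -0.7500]
Step 4: x=[3.0625 5.9375 10.6250 12.8750] v=[-0.8750 -1.3750 1.0000 -1.0000]
Step 5: x=[2.5313 6.1563 9.9063 12.7500] v=[-1.0625 0.4375 -1.4375 -0.2500]
Step 6: x=[2.5469 6.4376 8.7344 12.7032] v=[0.0312 0.5625 -2.3438 -0.0937]

Answer: 2.5469 6.4376 8.7344 12.7032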